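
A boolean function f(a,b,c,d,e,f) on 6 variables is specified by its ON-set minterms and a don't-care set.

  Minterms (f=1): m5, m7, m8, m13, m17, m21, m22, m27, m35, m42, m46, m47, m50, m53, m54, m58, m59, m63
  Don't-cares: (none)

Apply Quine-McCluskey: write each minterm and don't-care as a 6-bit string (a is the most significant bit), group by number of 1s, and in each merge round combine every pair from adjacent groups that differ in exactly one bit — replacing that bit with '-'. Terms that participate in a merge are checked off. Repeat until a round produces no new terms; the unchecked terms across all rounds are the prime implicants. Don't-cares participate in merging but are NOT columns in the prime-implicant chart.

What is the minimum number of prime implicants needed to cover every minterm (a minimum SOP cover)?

Round 0: 000101✓ 000111✓ 001000 001101✓ 010001✓ 010101✓ 010110✓ 011011✓ 100011 101010✓ 101110✓ 101111✓ 110010✓ 110101✓ 110110✓ 111010✓ 111011✓ 111111✓
Round 1: -10101 -10110 -11011 0-0101 00-101 0001-1 010-01 1-1010 1-1111 101-10 10111- 11-010 110-10 111-11 11101-
PIs = {-10101, -10110, -11011, 0-0101, 00-101, 0001-1, 001000, 010-01, 1-1010, 1-1111, 100011, 101-10, 10111-, 11-010, 110-10, 111-11, 11101-}
Coverage chart:
  m5: 0-0101,00-101,0001-1
  m7: 0001-1 ←essential
  m8: 001000 ←essential
  m13: 00-101 ←essential
  m17: 010-01 ←essential
  m21: -10101,0-0101,010-01
  m22: -10110 ←essential
  m27: -11011 ←essential
  m35: 100011 ←essential
  m42: 1-1010,101-10
  m46: 101-10,10111-
  m47: 1-1111,10111-
  m50: 11-010,110-10
  m53: -10101 ←essential
  m54: -10110,110-10
  m58: 1-1010,11-010,11101-
  m59: -11011,111-11,11101-
  m63: 1-1111,111-11
Essential: -10101, -10110, -11011, 00-101, 0001-1, 001000, 010-01, 100011
Petrick residual → 1-1111, 101-10, 11-010
Min cover (11 terms): bc'de'f + bc'def' + bcd'ef + a'b'de'f + a'b'c'df + a'b'cd'e'f' + a'bc'e'f + acdef + ab'c'd'ef + ab'cef' + abd'ef'

11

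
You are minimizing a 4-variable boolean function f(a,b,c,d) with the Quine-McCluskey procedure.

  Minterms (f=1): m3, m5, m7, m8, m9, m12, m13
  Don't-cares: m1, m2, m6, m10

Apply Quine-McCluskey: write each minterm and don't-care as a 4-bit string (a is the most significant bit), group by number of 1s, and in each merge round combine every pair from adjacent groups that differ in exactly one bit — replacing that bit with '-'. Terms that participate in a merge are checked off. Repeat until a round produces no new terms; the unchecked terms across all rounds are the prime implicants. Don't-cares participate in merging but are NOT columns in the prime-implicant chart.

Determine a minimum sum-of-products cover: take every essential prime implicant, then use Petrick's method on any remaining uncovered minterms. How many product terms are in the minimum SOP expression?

2

[col 0] 0001*, 0010*, 0011*, 0101*, 0110*, 0111*, 1000*, 1001*, 1010*, 1100*, 1101*
[col 1] -001*, -010, -101*, 0-01*, 0-10*, 0-11*, 00-1*, 001-*, 01-1*, 011-*, 1-00*, 1-01*, 10-0, 100-*, 110-*
[col 2] --01, 0--1, 0-1-, 1-0-
Prime implicants: --01, -010, 0--1, 0-1-, 1-0-, 10-0
PI chart (minterm → PIs covering it):
  3 | 0--1,0-1-
  5 | --01,0--1
  7 | 0--1,0-1-
  8 | 1-0-,10-0
  9 | --01,1-0-
  12 | 1-0-  (sole → essential)
  13 | --01,1-0-
Essential prime implicants: 1-0-
Petrick residual → 0--1
Minimum SOP uses 2 PIs: a'd + ac'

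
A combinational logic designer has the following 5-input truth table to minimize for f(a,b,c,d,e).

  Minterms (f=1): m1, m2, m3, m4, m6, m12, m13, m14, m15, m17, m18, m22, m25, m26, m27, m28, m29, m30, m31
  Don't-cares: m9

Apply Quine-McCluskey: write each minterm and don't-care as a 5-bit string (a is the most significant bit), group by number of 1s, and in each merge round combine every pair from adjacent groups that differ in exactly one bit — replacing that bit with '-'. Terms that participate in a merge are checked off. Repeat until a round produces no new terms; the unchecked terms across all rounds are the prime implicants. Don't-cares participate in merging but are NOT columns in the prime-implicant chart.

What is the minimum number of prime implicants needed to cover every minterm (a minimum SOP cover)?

6

[col 0] 00001*, 00010*, 00011*, 00100*, 00110*, 01001*, 01100*, 01101*, 01110*, 01111*, 10001*, 10010*, 10110*, 11001*, 11010*, 11011*, 11100*, 11101*, 11110*, 11111*
[col 1] -0001*, -0010*, -0110*, -1001*, -1100*, -1101*, -1110*, -1111*, 0-001*, 0-100*, 0-110*, 00-10*, 000-1, 0001-, 001-0*, 01-01*, 011-0*, 011-1*, 0110-*, 0111-*, 1-001*, 1-010*, 1-110*, 10-10*, 11-01*, 11-10*, 11-11*, 110-1*, 1101-*, 111-0*, 111-1*, 1110-*, 1111-*
[col 2] --001, --110, -0-10, -1-01, -11-0*, -11-1*, -110-*, -111-*, 0-1-0, 011--*, 1--10, 11--1, 11-1-, 111--*
[col 3] -11--
Prime implicants: --001, --110, -0-10, -1-01, -11--, 0-1-0, 000-1, 0001-, 1--10, 11--1, 11-1-
PI chart (minterm → PIs covering it):
  1 | --001,000-1
  2 | -0-10,0001-
  3 | 000-1,0001-
  4 | 0-1-0  (sole → essential)
  6 | --110,-0-10,0-1-0
  12 | -11--,0-1-0
  13 | -1-01,-11--
  14 | --110,-11--,0-1-0
  15 | -11--  (sole → essential)
  17 | --001  (sole → essential)
  18 | -0-10,1--10
  22 | --110,-0-10,1--10
  25 | --001,-1-01,11--1
  26 | 1--10,11-1-
  27 | 11--1,11-1-
  28 | -11--  (sole → essential)
  29 | -1-01,-11--,11--1
  30 | --110,-11--,1--10,11-1-
  31 | -11--,11--1,11-1-
Essential prime implicants: --001, -11--, 0-1-0
Petrick residual → -0-10, 000-1, 11-1-
Minimum SOP uses 6 PIs: c'd'e + b'de' + bc + a'ce' + a'b'c'e + abd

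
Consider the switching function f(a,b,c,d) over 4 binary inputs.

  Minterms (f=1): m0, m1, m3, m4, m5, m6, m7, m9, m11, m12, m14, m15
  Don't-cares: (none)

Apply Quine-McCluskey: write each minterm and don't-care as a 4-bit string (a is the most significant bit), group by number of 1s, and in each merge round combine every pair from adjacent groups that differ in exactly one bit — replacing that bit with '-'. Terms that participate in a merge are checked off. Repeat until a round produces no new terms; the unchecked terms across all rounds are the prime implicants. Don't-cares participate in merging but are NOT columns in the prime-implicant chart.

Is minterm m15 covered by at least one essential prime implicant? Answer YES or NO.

NO

[col 0] 0000*, 0001*, 0011*, 0100*, 0101*, 0110*, 0111*, 1001*, 1011*, 1100*, 1110*, 1111*
[col 1] -001*, -011*, -100*, -110*, -111*, 0-00*, 0-01*, 0-11*, 00-1*, 000-*, 01-0*, 01-1*, 010-*, 011-*, 1-11*, 10-1*, 11-0*, 111-*
[col 2] --11, -0-1, -1-0, -11-, 0--1, 0-0-, 01--
Prime implicants: --11, -0-1, -1-0, -11-, 0--1, 0-0-, 01--
PI chart (minterm → PIs covering it):
  0 | 0-0-  (sole → essential)
  1 | -0-1,0--1,0-0-
  3 | --11,-0-1,0--1
  4 | -1-0,0-0-,01--
  5 | 0--1,0-0-,01--
  6 | -1-0,-11-,01--
  7 | --11,-11-,0--1,01--
  9 | -0-1  (sole → essential)
  11 | --11,-0-1
  12 | -1-0  (sole → essential)
  14 | -1-0,-11-
  15 | --11,-11-
Essential prime implicants: -0-1, -1-0, 0-0-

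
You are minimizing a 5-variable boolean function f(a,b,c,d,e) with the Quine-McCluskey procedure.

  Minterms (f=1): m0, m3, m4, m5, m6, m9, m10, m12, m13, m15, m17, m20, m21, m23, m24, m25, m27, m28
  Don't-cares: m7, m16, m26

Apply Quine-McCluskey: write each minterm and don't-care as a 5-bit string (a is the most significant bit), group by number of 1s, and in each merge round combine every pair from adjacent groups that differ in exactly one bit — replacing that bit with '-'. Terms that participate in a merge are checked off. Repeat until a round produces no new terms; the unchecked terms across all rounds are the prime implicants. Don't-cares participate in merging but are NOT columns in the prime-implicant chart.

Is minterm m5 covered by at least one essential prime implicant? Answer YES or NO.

YES

size-2^0 implicants → 00000(✓)  00011(✓)  00100(✓)  00101(✓)  00110(✓)  00111(✓)  01001(✓)  01010(✓)  01100(✓)  01101(✓)  01111(✓)  10000(✓)  10001(✓)  10100(✓)  10101(✓)  10111(✓)  11000(✓)  11001(✓)  11010(✓)  11011(✓)  11100(✓)
size-2^1 implicants → -0000(✓)  -0100(✓)  -0101(✓)  -0111(✓)  -1001  -1010  -1100(✓)  0-100(✓)  0-101(✓)  0-111(✓)  00-00(✓)  00-11  001-0(✓)  001-1(✓)  0010-(✓)  0011-(✓)  01-01  011-1(✓)  0110-(✓)  1-000(✓)  1-001(✓)  1-100(✓)  10-00(✓)  10-01(✓)  1000-(✓)  101-1(✓)  1010-(✓)  11-00(✓)  110-0(✓)  110-1(✓)  1100-(✓)  1101-(✓)
size-2^2 implicants → --100  -0-00  -01-1  -010-  0-1-1  0-10-  001--  1--00  1-00-  10-0-  110--
Unchecked terms (primes): --100, -0-00, -01-1, -010-, -1001, -1010, 0-1-1, 0-10-, 00-11, 001--, 01-01, 1--00, 1-00-, 10-0-, 110--
Minterm coverage:
  m0 ⊆ -0-00 [E]
  m3 ⊆ 00-11 [E]
  m4 ⊆ --100,-0-00,-010-,0-10-,001--
  m5 ⊆ -01-1,-010-,0-1-1,0-10-,001--
  m6 ⊆ 001-- [E]
  m9 ⊆ -1001,01-01
  m10 ⊆ -1010 [E]
  m12 ⊆ --100,0-10-
  m13 ⊆ 0-1-1,0-10-,01-01
  m15 ⊆ 0-1-1 [E]
  m17 ⊆ 1-00-,10-0-
  m20 ⊆ --100,-0-00,-010-,1--00,10-0-
  m21 ⊆ -01-1,-010-,10-0-
  m23 ⊆ -01-1 [E]
  m24 ⊆ 1--00,1-00-,110--
  m25 ⊆ -1001,1-00-,110--
  m27 ⊆ 110-- [E]
  m28 ⊆ --100,1--00
E = {-0-00, -01-1, -1010, 0-1-1, 00-11, 001--, 110--}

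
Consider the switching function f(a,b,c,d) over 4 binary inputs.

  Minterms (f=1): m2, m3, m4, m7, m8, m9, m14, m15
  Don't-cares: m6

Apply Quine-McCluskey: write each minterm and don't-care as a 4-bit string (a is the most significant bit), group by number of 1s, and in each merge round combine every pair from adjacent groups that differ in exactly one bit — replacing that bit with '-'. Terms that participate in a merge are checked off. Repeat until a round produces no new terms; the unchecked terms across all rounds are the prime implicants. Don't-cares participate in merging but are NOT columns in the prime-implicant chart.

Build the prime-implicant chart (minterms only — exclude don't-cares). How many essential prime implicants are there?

[col 0] 0010*, 0011*, 0100*, 0110*, 0111*, 1000*, 1001*, 1110*, 1111*
[col 1] -110*, -111*, 0-10*, 0-11*, 001-*, 01-0, 011-*, 100-, 111-*
[col 2] -11-, 0-1-
Prime implicants: -11-, 0-1-, 01-0, 100-
PI chart (minterm → PIs covering it):
  2 | 0-1-  (sole → essential)
  3 | 0-1-  (sole → essential)
  4 | 01-0  (sole → essential)
  7 | -11-,0-1-
  8 | 100-  (sole → essential)
  9 | 100-  (sole → essential)
  14 | -11-  (sole → essential)
  15 | -11-  (sole → essential)
Essential prime implicants: -11-, 0-1-, 01-0, 100-

4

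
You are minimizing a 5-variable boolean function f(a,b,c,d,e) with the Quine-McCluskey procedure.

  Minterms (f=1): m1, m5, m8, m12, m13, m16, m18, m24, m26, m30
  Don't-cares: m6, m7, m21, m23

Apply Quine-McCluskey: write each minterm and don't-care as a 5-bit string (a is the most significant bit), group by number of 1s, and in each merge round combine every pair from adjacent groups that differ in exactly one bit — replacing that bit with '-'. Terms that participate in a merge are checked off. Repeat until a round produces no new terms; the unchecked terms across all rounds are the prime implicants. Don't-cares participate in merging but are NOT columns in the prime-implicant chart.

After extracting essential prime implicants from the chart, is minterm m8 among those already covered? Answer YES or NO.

NO

size-2^0 implicants → 00001(✓)  00101(✓)  00110(✓)  00111(✓)  01000(✓)  01100(✓)  01101(✓)  10000(✓)  10010(✓)  10101(✓)  10111(✓)  11000(✓)  11010(✓)  11110(✓)
size-2^1 implicants → -0101(✓)  -0111(✓)  -1000  0-101  00-01  001-1(✓)  0011-  01-00  0110-  1-000(✓)  1-010(✓)  100-0(✓)  101-1(✓)  11-10  110-0(✓)
size-2^2 implicants → -01-1  1-0-0
Unchecked terms (primes): -01-1, -1000, 0-101, 00-01, 0011-, 01-00, 0110-, 1-0-0, 11-10
Minterm coverage:
  m1 ⊆ 00-01 [E]
  m5 ⊆ -01-1,0-101,00-01
  m8 ⊆ -1000,01-00
  m12 ⊆ 01-00,0110-
  m13 ⊆ 0-101,0110-
  m16 ⊆ 1-0-0 [E]
  m18 ⊆ 1-0-0 [E]
  m24 ⊆ -1000,1-0-0
  m26 ⊆ 1-0-0,11-10
  m30 ⊆ 11-10 [E]
E = {00-01, 1-0-0, 11-10}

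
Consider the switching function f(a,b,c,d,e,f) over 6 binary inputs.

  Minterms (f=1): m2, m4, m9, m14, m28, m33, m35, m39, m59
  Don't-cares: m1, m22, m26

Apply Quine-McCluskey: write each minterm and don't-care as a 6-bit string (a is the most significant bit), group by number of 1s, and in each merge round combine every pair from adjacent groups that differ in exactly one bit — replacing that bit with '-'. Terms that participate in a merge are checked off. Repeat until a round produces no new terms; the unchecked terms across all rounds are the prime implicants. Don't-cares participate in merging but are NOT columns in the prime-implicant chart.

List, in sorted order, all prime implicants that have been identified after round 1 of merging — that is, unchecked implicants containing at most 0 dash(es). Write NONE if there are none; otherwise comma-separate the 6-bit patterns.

size-2^0 implicants → 000001(✓)  000010  000100  001001(✓)  001110  010110  011010  011100  100001(✓)  100011(✓)  100111(✓)  111011
size-2^1 implicants → -00001  00-001  100-11  1000-1
Unchecked terms (primes): -00001, 00-001, 000010, 000100, 001110, 010110, 011010, 011100, 100-11, 1000-1, 111011

000010, 000100, 001110, 010110, 011010, 011100, 111011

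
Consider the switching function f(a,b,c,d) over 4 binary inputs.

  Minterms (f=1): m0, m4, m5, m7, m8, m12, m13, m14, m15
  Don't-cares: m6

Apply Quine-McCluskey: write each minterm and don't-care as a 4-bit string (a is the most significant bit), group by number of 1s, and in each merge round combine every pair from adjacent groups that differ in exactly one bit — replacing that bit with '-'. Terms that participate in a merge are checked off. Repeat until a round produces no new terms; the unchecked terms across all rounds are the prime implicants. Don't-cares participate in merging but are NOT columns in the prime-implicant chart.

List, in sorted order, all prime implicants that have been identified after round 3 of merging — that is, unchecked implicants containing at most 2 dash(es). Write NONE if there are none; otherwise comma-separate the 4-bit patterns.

--00

Round 0: 0000✓ 0100✓ 0101✓ 0110✓ 0111✓ 1000✓ 1100✓ 1101✓ 1110✓ 1111✓
Round 1: -000✓ -100✓ -101✓ -110✓ -111✓ 0-00✓ 01-0✓ 01-1✓ 010-✓ 011-✓ 1-00✓ 11-0✓ 11-1✓ 110-✓ 111-✓
Round 2: --00 -1-0✓ -1-1✓ -10-✓ -11-✓ 01--✓ 11--✓
Round 3: -1--
PIs = {--00, -1--}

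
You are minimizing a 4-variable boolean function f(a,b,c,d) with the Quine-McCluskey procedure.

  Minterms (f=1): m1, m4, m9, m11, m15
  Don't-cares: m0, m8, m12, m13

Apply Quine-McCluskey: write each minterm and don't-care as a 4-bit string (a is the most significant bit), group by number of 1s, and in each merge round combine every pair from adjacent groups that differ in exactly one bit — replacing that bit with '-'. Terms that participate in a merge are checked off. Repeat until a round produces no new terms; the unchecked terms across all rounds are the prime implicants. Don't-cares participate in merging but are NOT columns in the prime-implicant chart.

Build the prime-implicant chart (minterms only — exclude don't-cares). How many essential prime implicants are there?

size-2^0 implicants → 0000(✓)  0001(✓)  0100(✓)  1000(✓)  1001(✓)  1011(✓)  1100(✓)  1101(✓)  1111(✓)
size-2^1 implicants → -000(✓)  -001(✓)  -100(✓)  0-00(✓)  000-(✓)  1-00(✓)  1-01(✓)  1-11(✓)  10-1(✓)  100-(✓)  11-1(✓)  110-(✓)
size-2^2 implicants → --00  -00-  1--1  1-0-
Unchecked terms (primes): --00, -00-, 1--1, 1-0-
Minterm coverage:
  m1 ⊆ -00- [E]
  m4 ⊆ --00 [E]
  m9 ⊆ -00-,1--1,1-0-
  m11 ⊆ 1--1 [E]
  m15 ⊆ 1--1 [E]
E = {--00, -00-, 1--1}

3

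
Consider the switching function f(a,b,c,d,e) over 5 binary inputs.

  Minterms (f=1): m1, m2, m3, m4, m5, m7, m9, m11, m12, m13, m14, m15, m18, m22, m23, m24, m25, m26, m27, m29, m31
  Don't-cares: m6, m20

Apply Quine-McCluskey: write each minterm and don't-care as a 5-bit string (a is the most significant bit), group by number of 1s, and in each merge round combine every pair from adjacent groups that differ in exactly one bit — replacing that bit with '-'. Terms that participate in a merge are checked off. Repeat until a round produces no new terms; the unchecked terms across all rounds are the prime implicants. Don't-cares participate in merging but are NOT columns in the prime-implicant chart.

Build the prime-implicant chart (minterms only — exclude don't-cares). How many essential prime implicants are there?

[col 0] 00001*, 00010*, 00011*, 00100*, 00101*, 00110*, 00111*, 01001*, 01011*, 01100*, 01101*, 01110*, 01111*, 10010*, 10100*, 10110*, 10111*, 11000*, 11001*, 11010*, 11011*, 11101*, 11111*
[col 1] -0010*, -0100*, -0110*, -0111*, -1001*, -1011*, -1101*, -1111*, 0-001*, 0-011*, 0-100*, 0-101*, 0-110*, 0-111*, 00-01*, 00-10*, 00-11*, 000-1*, 0001-*, 001-0*, 001-1*, 0010-*, 0011-*, 01-01*, 01-11*, 010-1*, 011-0*, 011-1*, 0110-*, 0111-*, 1-010, 1-111*, 10-10*, 101-0*, 1011-*, 11-01*, 11-11*, 110-0*, 110-1*, 1100-*, 1101-*, 111-1*
[col 2] --111, -0-10, -01-0, -011-, -1-01*, -1-11*, -10-1*, -11-1*, 0--01*, 0--11*, 0-0-1*, 0-1-0*, 0-1-1*, 0-10-*, 0-11-*, 00--1*, 00-1-, 001--*, 01--1*, 011--*, 11--1*, 110--
[col 3] -1--1, 0---1, 0-1--
Prime implicants: --111, -0-10, -01-0, -011-, -1--1, 0---1, 0-1--, 00-1-, 1-010, 110--
PI chart (minterm → PIs covering it):
  1 | 0---1  (sole → essential)
  2 | -0-10,00-1-
  3 | 0---1,00-1-
  4 | -01-0,0-1--
  5 | 0---1,0-1--
  7 | --111,-011-,0---1,0-1--,00-1-
  9 | -1--1,0---1
  11 | -1--1,0---1
  12 | 0-1--  (sole → essential)
  13 | -1--1,0---1,0-1--
  14 | 0-1--  (sole → essential)
  15 | --111,-1--1,0---1,0-1--
  18 | -0-10,1-010
  22 | -0-10,-01-0,-011-
  23 | --111,-011-
  24 | 110--  (sole → essential)
  25 | -1--1,110--
  26 | 1-010,110--
  27 | -1--1,110--
  29 | -1--1  (sole → essential)
  31 | --111,-1--1
Essential prime implicants: -1--1, 0---1, 0-1--, 110--

4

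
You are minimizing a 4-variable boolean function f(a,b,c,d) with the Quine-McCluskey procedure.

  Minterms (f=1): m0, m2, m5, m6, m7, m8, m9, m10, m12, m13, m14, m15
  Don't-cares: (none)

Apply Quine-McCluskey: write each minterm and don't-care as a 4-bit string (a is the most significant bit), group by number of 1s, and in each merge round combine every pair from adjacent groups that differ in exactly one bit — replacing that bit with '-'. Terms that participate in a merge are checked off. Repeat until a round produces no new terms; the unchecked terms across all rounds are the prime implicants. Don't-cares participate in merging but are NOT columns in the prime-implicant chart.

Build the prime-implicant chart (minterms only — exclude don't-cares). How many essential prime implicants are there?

Round 0: 0000✓ 0010✓ 0101✓ 0110✓ 0111✓ 1000✓ 1001✓ 1010✓ 1100✓ 1101✓ 1110✓ 1111✓
Round 1: -000✓ -010✓ -101✓ -110✓ -111✓ 0-10✓ 00-0✓ 01-1✓ 011-✓ 1-00✓ 1-01✓ 1-10✓ 10-0✓ 100-✓ 11-0✓ 11-1✓ 110-✓ 111-✓
Round 2: --10 -0-0 -1-1 -11- 1--0 1-0- 11--
PIs = {--10, -0-0, -1-1, -11-, 1--0, 1-0-, 11--}
Coverage chart:
  m0: -0-0 ←essential
  m2: --10,-0-0
  m5: -1-1 ←essential
  m6: --10,-11-
  m7: -1-1,-11-
  m8: -0-0,1--0,1-0-
  m9: 1-0- ←essential
  m10: --10,-0-0,1--0
  m12: 1--0,1-0-,11--
  m13: -1-1,1-0-,11--
  m14: --10,-11-,1--0,11--
  m15: -1-1,-11-,11--
Essential: -0-0, -1-1, 1-0-

3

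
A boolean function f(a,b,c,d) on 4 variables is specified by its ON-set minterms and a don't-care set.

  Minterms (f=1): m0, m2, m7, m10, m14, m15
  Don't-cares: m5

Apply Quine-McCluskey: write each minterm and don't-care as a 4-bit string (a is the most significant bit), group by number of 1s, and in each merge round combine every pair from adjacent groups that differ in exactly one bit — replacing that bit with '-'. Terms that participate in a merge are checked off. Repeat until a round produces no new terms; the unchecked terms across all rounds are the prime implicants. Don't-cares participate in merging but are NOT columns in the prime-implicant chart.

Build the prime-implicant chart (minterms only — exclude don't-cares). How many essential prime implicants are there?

[col 0] 0000*, 0010*, 0101*, 0111*, 1010*, 1110*, 1111*
[col 1] -010, -111, 00-0, 01-1, 1-10, 111-
Prime implicants: -010, -111, 00-0, 01-1, 1-10, 111-
PI chart (minterm → PIs covering it):
  0 | 00-0  (sole → essential)
  2 | -010,00-0
  7 | -111,01-1
  10 | -010,1-10
  14 | 1-10,111-
  15 | -111,111-
Essential prime implicants: 00-0

1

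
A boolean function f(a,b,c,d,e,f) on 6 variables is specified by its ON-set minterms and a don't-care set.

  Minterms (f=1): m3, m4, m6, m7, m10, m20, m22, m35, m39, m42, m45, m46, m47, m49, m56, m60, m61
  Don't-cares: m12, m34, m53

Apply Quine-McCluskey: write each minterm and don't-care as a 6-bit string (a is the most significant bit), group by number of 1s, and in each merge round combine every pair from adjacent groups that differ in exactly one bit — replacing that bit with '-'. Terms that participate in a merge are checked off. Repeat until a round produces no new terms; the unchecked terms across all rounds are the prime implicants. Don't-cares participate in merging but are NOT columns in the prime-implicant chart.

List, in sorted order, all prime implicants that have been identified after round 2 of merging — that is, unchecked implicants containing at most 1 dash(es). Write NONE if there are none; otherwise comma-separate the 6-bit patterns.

-01010, 00-100, 00011-, 1-1101, 10-010, 10-111, 10001-, 101-10, 1011-1, 10111-, 11-101, 110-01, 111-00, 11110-

size-2^0 implicants → 000011(✓)  000100(✓)  000110(✓)  000111(✓)  001010(✓)  001100(✓)  010100(✓)  010110(✓)  100010(✓)  100011(✓)  100111(✓)  101010(✓)  101101(✓)  101110(✓)  101111(✓)  110001(✓)  110101(✓)  111000(✓)  111100(✓)  111101(✓)
size-2^1 implicants → -00011(✓)  -00111(✓)  -01010  0-0100(✓)  0-0110(✓)  00-100  000-11(✓)  0001-0(✓)  00011-  0101-0(✓)  1-1101  10-010  10-111  100-11(✓)  10001-  101-10  1011-1  10111-  11-101  110-01  111-00  11110-
size-2^2 implicants → -00-11  0-01-0
Unchecked terms (primes): -00-11, -01010, 0-01-0, 00-100, 00011-, 1-1101, 10-010, 10-111, 10001-, 101-10, 1011-1, 10111-, 11-101, 110-01, 111-00, 11110-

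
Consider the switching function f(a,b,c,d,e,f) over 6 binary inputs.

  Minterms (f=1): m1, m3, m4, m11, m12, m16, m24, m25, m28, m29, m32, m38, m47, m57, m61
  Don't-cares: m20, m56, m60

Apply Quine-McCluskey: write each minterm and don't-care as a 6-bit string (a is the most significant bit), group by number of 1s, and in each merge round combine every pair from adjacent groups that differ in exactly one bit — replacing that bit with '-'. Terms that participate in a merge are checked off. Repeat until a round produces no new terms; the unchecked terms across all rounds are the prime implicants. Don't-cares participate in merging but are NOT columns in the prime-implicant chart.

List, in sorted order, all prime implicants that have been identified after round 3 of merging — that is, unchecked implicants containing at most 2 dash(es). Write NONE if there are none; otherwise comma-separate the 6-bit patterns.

0--100, 00-011, 0000-1, 01--00, 100000, 100110, 101111

Round 0: 000001✓ 000011✓ 000100✓ 001011✓ 001100✓ 010000✓ 010100✓ 011000✓ 011001✓ 011100✓ 011101✓ 100000 100110 101111 111000✓ 111001✓ 111100✓ 111101✓
Round 1: -11000✓ -11001✓ -11100✓ -11101✓ 0-0100✓ 0-1100✓ 00-011 00-100✓ 0000-1 01-000✓ 01-100✓ 010-00✓ 011-00✓ 011-01✓ 01100-✓ 01110-✓ 111-00✓ 111-01✓ 11100-✓ 11110-✓
Round 2: -11-00✓ -11-01✓ -1100-✓ -1110-✓ 0--100 01--00 011-0-✓ 111-0-✓
Round 3: -11-0-
PIs = {-11-0-, 0--100, 00-011, 0000-1, 01--00, 100000, 100110, 101111}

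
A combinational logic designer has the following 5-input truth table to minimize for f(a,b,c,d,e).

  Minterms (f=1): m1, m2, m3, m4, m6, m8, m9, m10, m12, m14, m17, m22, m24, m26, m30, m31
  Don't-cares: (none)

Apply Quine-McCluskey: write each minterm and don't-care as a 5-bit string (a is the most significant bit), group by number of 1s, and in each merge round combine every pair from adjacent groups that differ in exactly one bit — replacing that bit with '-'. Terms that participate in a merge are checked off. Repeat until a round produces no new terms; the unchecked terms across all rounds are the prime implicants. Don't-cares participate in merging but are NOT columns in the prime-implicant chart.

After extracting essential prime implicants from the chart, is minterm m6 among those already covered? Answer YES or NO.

[col 0] 00001*, 00010*, 00011*, 00100*, 00110*, 01000*, 01001*, 01010*, 01100*, 01110*, 10001*, 10110*, 11000*, 11010*, 11110*, 11111*
[col 1] -0001, -0110*, -1000*, -1010*, -1110*, 0-001, 0-010*, 0-100*, 0-110*, 00-10*, 000-1, 0001-, 001-0*, 01-00*, 01-10*, 010-0*, 0100-, 011-0*, 1-110*, 11-10*, 110-0*, 1111-
[col 2] --110, -1-10, -10-0, 0--10, 0-1-0, 01--0
Prime implicants: --110, -0001, -1-10, -10-0, 0--10, 0-001, 0-1-0, 000-1, 0001-, 01--0, 0100-, 1111-
PI chart (minterm → PIs covering it):
  1 | -0001,0-001,000-1
  2 | 0--10,0001-
  3 | 000-1,0001-
  4 | 0-1-0  (sole → essential)
  6 | --110,0--10,0-1-0
  8 | -10-0,01--0,0100-
  9 | 0-001,0100-
  10 | -1-10,-10-0,0--10,01--0
  12 | 0-1-0,01--0
  14 | --110,-1-10,0--10,0-1-0,01--0
  17 | -0001  (sole → essential)
  22 | --110  (sole → essential)
  24 | -10-0  (sole → essential)
  26 | -1-10,-10-0
  30 | --110,-1-10,1111-
  31 | 1111-  (sole → essential)
Essential prime implicants: --110, -0001, -10-0, 0-1-0, 1111-

YES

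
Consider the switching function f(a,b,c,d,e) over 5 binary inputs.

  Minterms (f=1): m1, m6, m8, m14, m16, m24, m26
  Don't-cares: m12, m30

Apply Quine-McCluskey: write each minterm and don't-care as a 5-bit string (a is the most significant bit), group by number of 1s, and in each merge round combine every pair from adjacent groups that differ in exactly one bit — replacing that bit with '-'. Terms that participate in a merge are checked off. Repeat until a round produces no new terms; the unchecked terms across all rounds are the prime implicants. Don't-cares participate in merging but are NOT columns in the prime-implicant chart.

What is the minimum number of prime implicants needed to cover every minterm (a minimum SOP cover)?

[col 0] 00001, 00110*, 01000*, 01100*, 01110*, 10000*, 11000*, 11010*, 11110*
[col 1] -1000, -1110, 0-110, 01-00, 011-0, 1-000, 11-10, 110-0
Prime implicants: -1000, -1110, 0-110, 00001, 01-00, 011-0, 1-000, 11-10, 110-0
PI chart (minterm → PIs covering it):
  1 | 00001  (sole → essential)
  6 | 0-110  (sole → essential)
  8 | -1000,01-00
  14 | -1110,0-110,011-0
  16 | 1-000  (sole → essential)
  24 | -1000,1-000,110-0
  26 | 11-10,110-0
Essential prime implicants: 0-110, 00001, 1-000
Petrick residual → -1000, 11-10
Minimum SOP uses 5 PIs: bc'd'e' + a'cde' + a'b'c'd'e + ac'd'e' + abde'

5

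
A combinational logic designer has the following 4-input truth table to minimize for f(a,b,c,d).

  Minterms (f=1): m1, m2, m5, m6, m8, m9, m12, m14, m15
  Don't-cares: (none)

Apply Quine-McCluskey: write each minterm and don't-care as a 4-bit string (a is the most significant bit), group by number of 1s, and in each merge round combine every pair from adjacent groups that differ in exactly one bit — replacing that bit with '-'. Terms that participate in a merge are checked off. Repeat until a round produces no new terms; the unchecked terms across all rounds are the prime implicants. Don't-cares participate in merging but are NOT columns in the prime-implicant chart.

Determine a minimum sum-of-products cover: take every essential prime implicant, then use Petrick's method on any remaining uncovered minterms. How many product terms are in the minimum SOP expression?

Round 0: 0001✓ 0010✓ 0101✓ 0110✓ 1000✓ 1001✓ 1100✓ 1110✓ 1111✓
Round 1: -001 -110 0-01 0-10 1-00 100- 11-0 111-
PIs = {-001, -110, 0-01, 0-10, 1-00, 100-, 11-0, 111-}
Coverage chart:
  m1: -001,0-01
  m2: 0-10 ←essential
  m5: 0-01 ←essential
  m6: -110,0-10
  m8: 1-00,100-
  m9: -001,100-
  m12: 1-00,11-0
  m14: -110,11-0,111-
  m15: 111- ←essential
Essential: 0-01, 0-10, 111-
Petrick residual → -001, 1-00
Min cover (5 terms): b'c'd + a'c'd + a'cd' + ac'd' + abc

5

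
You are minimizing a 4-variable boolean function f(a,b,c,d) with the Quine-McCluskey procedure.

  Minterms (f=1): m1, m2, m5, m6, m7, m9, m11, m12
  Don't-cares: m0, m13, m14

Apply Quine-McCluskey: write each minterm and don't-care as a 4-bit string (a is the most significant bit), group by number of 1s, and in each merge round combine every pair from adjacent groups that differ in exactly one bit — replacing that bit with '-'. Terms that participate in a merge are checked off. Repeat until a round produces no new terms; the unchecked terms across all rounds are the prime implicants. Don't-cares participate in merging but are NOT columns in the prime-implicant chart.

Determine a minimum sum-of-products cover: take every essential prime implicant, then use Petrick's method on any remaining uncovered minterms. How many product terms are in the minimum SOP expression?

Round 0: 0000✓ 0001✓ 0010✓ 0101✓ 0110✓ 0111✓ 1001✓ 1011✓ 1100✓ 1101✓ 1110✓
Round 1: -001✓ -101✓ -110 0-01✓ 0-10 00-0 000- 01-1 011- 1-01✓ 10-1 11-0 110-
Round 2: --01
PIs = {--01, -110, 0-10, 00-0, 000-, 01-1, 011-, 10-1, 11-0, 110-}
Coverage chart:
  m1: --01,000-
  m2: 0-10,00-0
  m5: --01,01-1
  m6: -110,0-10,011-
  m7: 01-1,011-
  m9: --01,10-1
  m11: 10-1 ←essential
  m12: 11-0,110-
Essential: 10-1
Petrick residual → --01, 0-10, 01-1, 11-0
Min cover (5 terms): c'd + a'cd' + a'bd + ab'd + abd'

5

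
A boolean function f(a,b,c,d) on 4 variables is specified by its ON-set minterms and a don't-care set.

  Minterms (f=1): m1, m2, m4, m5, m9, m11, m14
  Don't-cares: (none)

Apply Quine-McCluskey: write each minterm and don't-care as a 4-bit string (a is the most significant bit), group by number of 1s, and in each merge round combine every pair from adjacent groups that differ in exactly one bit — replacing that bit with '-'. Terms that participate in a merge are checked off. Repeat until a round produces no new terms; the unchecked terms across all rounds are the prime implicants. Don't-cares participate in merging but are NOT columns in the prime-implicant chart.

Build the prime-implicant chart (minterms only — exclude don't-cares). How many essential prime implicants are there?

Round 0: 0001✓ 0010 0100✓ 0101✓ 1001✓ 1011✓ 1110
Round 1: -001 0-01 010- 10-1
PIs = {-001, 0-01, 0010, 010-, 10-1, 1110}
Coverage chart:
  m1: -001,0-01
  m2: 0010 ←essential
  m4: 010- ←essential
  m5: 0-01,010-
  m9: -001,10-1
  m11: 10-1 ←essential
  m14: 1110 ←essential
Essential: 0010, 010-, 10-1, 1110

4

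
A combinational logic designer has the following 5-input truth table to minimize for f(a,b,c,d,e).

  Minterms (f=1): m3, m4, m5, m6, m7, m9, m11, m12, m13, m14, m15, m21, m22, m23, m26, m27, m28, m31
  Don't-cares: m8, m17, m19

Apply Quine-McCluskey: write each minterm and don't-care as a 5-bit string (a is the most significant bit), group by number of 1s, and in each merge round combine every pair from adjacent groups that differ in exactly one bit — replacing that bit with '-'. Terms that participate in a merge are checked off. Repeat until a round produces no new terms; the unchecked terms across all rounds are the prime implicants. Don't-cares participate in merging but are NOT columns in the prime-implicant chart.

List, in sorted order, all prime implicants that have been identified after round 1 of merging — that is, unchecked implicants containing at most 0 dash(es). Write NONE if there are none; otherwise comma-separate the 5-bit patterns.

Round 0: 00011✓ 00100✓ 00101✓ 00110✓ 00111✓ 01000✓ 01001✓ 01011✓ 01100✓ 01101✓ 01110✓ 01111✓ 10001✓ 10011✓ 10101✓ 10110✓ 10111✓ 11010✓ 11011✓ 11100✓ 11111✓
Round 1: -0011✓ -0101✓ -0110✓ -0111✓ -1011✓ -1100 -1111✓ 0-011✓ 0-100✓ 0-101✓ 0-110✓ 0-111✓ 00-11✓ 001-0✓ 001-1✓ 0010-✓ 0011-✓ 01-00✓ 01-01✓ 01-11✓ 010-1✓ 0100-✓ 011-0✓ 011-1✓ 0110-✓ 0111-✓ 1-011✓ 1-111✓ 10-01✓ 10-11✓ 100-1✓ 101-1✓ 1011-✓ 11-11✓ 1101-
Round 2: --011✓ --111✓ -0-11✓ -01-1 -011- -1-11✓ 0--11✓ 0-1-0✓ 0-1-1✓ 0-10-✓ 0-11-✓ 001--✓ 01--1 01-0- 011--✓ 1--11✓ 10--1
Round 3: ---11 0-1--
PIs = {---11, -01-1, -011-, -1100, 0-1--, 01--1, 01-0-, 10--1, 1101-}

NONE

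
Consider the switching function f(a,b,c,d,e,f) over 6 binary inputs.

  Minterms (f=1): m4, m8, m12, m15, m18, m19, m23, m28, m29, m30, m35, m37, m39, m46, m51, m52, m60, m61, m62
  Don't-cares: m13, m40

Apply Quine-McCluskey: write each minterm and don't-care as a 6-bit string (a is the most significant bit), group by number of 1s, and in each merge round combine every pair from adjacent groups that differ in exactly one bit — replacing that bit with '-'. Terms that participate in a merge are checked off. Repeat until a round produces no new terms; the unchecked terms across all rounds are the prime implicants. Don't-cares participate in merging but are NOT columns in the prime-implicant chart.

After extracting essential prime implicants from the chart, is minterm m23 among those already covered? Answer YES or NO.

YES

size-2^0 implicants → 000100(✓)  001000(✓)  001100(✓)  001101(✓)  001111(✓)  010010(✓)  010011(✓)  010111(✓)  011100(✓)  011101(✓)  011110(✓)  100011(✓)  100101(✓)  100111(✓)  101000(✓)  101110(✓)  110011(✓)  110100(✓)  111100(✓)  111101(✓)  111110(✓)
size-2^1 implicants → -01000  -10011  -11100(✓)  -11101(✓)  -11110(✓)  0-1100(✓)  0-1101(✓)  00-100  001-00  0011-1  00110-(✓)  010-11  01001-  0111-0(✓)  01110-(✓)  1-0011  1-1110  100-11  1001-1  11-100  1111-0(✓)  11110-(✓)
size-2^2 implicants → -111-0  -1110-  0-110-
Unchecked terms (primes): -01000, -10011, -111-0, -1110-, 0-110-, 00-100, 001-00, 0011-1, 010-11, 01001-, 1-0011, 1-1110, 100-11, 1001-1, 11-100
Minterm coverage:
  m4 ⊆ 00-100 [E]
  m8 ⊆ -01000,001-00
  m12 ⊆ 0-110-,00-100,001-00
  m15 ⊆ 0011-1 [E]
  m18 ⊆ 01001- [E]
  m19 ⊆ -10011,010-11,01001-
  m23 ⊆ 010-11 [E]
  m28 ⊆ -111-0,-1110-,0-110-
  m29 ⊆ -1110-,0-110-
  m30 ⊆ -111-0 [E]
  m35 ⊆ 1-0011,100-11
  m37 ⊆ 1001-1 [E]
  m39 ⊆ 100-11,1001-1
  m46 ⊆ 1-1110 [E]
  m51 ⊆ -10011,1-0011
  m52 ⊆ 11-100 [E]
  m60 ⊆ -111-0,-1110-,11-100
  m61 ⊆ -1110- [E]
  m62 ⊆ -111-0,1-1110
E = {-111-0, -1110-, 00-100, 0011-1, 010-11, 01001-, 1-1110, 1001-1, 11-100}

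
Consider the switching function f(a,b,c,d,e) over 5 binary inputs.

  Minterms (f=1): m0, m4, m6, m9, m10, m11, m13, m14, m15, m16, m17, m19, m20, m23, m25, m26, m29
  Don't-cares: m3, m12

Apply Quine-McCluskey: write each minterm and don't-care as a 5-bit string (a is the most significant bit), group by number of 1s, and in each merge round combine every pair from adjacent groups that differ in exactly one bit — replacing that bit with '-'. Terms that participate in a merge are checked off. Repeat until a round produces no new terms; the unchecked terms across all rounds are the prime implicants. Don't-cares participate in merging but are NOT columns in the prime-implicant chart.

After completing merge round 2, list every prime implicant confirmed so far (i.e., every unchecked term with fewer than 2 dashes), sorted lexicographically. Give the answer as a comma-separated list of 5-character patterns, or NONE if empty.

-0011, -1010, 0-011, 1-001, 10-11, 100-1, 1000-

Round 0: 00000✓ 00011✓ 00100✓ 00110✓ 01001✓ 01010✓ 01011✓ 01100✓ 01101✓ 01110✓ 01111✓ 10000✓ 10001✓ 10011✓ 10100✓ 10111✓ 11001✓ 11010✓ 11101✓
Round 1: -0000✓ -0011 -0100✓ -1001✓ -1010 -1101✓ 0-011 0-100✓ 0-110✓ 00-00✓ 001-0✓ 01-01✓ 01-10✓ 01-11✓ 010-1✓ 0101-✓ 011-0✓ 011-1✓ 0110-✓ 0111-✓ 1-001 10-00✓ 10-11 100-1 1000- 11-01✓
Round 2: -0-00 -1-01 0-1-0 01--1 01-1- 011--
PIs = {-0-00, -0011, -1-01, -1010, 0-011, 0-1-0, 01--1, 01-1-, 011--, 1-001, 10-11, 100-1, 1000-}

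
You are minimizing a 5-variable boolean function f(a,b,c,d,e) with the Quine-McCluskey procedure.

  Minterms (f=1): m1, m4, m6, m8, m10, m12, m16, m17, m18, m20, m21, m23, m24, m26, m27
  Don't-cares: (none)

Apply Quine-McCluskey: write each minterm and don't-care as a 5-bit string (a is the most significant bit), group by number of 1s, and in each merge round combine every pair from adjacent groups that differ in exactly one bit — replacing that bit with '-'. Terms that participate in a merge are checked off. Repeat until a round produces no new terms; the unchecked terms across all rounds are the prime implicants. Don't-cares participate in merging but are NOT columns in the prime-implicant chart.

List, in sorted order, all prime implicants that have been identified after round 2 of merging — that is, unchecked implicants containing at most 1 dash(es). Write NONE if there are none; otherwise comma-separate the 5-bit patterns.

-0001, -0100, 0-100, 001-0, 01-00, 101-1, 1101-

[col 0] 00001*, 00100*, 00110*, 01000*, 01010*, 01100*, 10000*, 10001*, 10010*, 10100*, 10101*, 10111*, 11000*, 11010*, 11011*
[col 1] -0001, -0100, -1000*, -1010*, 0-100, 001-0, 01-00, 010-0*, 1-000*, 1-010*, 10-00*, 10-01*, 100-0*, 1000-*, 101-1, 1010-*, 110-0*, 1101-
[col 2] -10-0, 1-0-0, 10-0-
Prime implicants: -0001, -0100, -10-0, 0-100, 001-0, 01-00, 1-0-0, 10-0-, 101-1, 1101-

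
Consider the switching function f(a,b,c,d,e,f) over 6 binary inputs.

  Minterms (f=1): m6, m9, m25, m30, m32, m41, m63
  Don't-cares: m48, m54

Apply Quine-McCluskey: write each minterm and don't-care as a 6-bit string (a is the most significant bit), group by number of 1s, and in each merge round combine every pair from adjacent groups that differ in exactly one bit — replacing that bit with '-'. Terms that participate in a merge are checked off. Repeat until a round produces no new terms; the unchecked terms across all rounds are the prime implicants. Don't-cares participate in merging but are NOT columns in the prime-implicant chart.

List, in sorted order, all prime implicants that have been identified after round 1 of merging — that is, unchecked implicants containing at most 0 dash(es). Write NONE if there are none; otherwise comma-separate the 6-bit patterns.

000110, 011110, 110110, 111111

Round 0: 000110 001001✓ 011001✓ 011110 100000✓ 101001✓ 110000✓ 110110 111111
Round 1: -01001 0-1001 1-0000
PIs = {-01001, 0-1001, 000110, 011110, 1-0000, 110110, 111111}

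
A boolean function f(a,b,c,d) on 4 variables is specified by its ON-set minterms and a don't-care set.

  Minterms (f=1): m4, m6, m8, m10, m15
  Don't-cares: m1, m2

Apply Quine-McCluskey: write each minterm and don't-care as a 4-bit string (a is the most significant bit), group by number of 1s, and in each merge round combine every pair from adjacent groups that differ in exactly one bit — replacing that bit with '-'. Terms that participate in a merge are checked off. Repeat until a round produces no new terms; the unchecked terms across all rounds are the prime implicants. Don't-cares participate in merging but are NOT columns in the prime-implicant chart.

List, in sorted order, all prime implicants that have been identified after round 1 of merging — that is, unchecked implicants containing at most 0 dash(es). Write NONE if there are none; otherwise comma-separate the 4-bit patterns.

Round 0: 0001 0010✓ 0100✓ 0110✓ 1000✓ 1010✓ 1111
Round 1: -010 0-10 01-0 10-0
PIs = {-010, 0-10, 0001, 01-0, 10-0, 1111}

0001, 1111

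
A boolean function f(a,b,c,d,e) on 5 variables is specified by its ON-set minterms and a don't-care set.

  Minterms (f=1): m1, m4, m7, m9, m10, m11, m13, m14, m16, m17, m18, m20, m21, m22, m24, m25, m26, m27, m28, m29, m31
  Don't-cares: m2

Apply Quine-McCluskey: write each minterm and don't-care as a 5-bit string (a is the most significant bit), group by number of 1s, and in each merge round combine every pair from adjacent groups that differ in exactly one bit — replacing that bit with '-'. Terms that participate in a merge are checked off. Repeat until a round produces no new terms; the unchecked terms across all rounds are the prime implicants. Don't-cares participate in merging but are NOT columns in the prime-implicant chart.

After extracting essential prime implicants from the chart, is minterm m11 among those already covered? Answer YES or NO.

Round 0: 00001✓ 00010✓ 00100✓ 00111 01001✓ 01010✓ 01011✓ 01101✓ 01110✓ 10000✓ 10001✓ 10010✓ 10100✓ 10101✓ 10110✓ 11000✓ 11001✓ 11010✓ 11011✓ 11100✓ 11101✓ 11111✓
Round 1: -0001✓ -0010✓ -0100 -1001✓ -1010✓ -1011✓ -1101✓ 0-001✓ 0-010✓ 01-01✓ 01-10 010-1✓ 0101-✓ 1-000✓ 1-001✓ 1-010✓ 1-100✓ 1-101✓ 10-00✓ 10-01✓ 10-10✓ 100-0✓ 1000-✓ 101-0✓ 1010-✓ 11-00✓ 11-01✓ 11-11✓ 110-0✓ 110-1✓ 1100-✓ 1101-✓ 111-1✓ 1110-✓
Round 2: --001 --010 -1-01 -10-1 -101- 1--00✓ 1--01✓ 1-0-0 1-00-✓ 1-10-✓ 10--0 10-0-✓ 11--1 11-0-✓ 110--
Round 3: 1--0-
PIs = {--001, --010, -0100, -1-01, -10-1, -101-, 00111, 01-10, 1--0-, 1-0-0, 10--0, 11--1, 110--}
Coverage chart:
  m1: --001 ←essential
  m4: -0100 ←essential
  m7: 00111 ←essential
  m9: --001,-1-01,-10-1
  m10: --010,-101-,01-10
  m11: -10-1,-101-
  m13: -1-01 ←essential
  m14: 01-10 ←essential
  m16: 1--0-,1-0-0,10--0
  m17: --001,1--0-
  m18: --010,1-0-0,10--0
  m20: -0100,1--0-,10--0
  m21: 1--0- ←essential
  m22: 10--0 ←essential
  m24: 1--0-,1-0-0,110--
  m25: --001,-1-01,-10-1,1--0-,11--1,110--
  m26: --010,-101-,1-0-0,110--
  m27: -10-1,-101-,11--1,110--
  m28: 1--0- ←essential
  m29: -1-01,1--0-,11--1
  m31: 11--1 ←essential
Essential: --001, -0100, -1-01, 00111, 01-10, 1--0-, 10--0, 11--1

NO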